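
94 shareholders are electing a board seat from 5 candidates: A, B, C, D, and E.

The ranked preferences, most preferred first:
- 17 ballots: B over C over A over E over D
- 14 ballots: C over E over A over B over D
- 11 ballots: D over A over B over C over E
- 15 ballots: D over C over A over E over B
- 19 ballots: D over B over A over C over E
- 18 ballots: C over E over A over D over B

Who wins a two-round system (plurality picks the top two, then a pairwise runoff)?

C

Round 1 first-place votes: A 0, B 17, C 32, D 45, E 0. D and C advance.
Runoff: D is ranked above C on 45 ballots, C above D on 49.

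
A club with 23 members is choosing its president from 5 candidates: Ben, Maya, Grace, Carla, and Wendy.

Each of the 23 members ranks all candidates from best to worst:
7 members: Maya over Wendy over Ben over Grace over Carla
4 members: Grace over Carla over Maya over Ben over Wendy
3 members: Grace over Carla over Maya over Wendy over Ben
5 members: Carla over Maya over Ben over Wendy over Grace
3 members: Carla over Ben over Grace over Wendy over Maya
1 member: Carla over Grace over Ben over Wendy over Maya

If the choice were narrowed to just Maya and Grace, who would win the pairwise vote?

Maya is ranked above Grace on 12 ballots; Grace above Maya on 11.

Maya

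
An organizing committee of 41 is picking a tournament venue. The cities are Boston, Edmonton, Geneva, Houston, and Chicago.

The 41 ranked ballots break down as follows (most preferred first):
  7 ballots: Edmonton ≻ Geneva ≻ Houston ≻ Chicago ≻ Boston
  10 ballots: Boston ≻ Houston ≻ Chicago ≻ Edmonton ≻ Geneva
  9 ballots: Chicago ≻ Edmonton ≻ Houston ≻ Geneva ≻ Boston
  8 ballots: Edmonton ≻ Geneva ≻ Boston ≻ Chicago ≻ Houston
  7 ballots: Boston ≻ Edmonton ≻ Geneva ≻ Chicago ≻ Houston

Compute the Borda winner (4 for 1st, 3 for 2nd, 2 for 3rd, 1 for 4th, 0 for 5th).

Edmonton

Boston: 7×0 + 10×4 + 9×0 + 8×2 + 7×4 = 84
Edmonton: 7×4 + 10×1 + 9×3 + 8×4 + 7×3 = 118
Geneva: 7×3 + 10×0 + 9×1 + 8×3 + 7×2 = 68
Houston: 7×2 + 10×3 + 9×2 + 8×0 + 7×0 = 62
Chicago: 7×1 + 10×2 + 9×4 + 8×1 + 7×1 = 78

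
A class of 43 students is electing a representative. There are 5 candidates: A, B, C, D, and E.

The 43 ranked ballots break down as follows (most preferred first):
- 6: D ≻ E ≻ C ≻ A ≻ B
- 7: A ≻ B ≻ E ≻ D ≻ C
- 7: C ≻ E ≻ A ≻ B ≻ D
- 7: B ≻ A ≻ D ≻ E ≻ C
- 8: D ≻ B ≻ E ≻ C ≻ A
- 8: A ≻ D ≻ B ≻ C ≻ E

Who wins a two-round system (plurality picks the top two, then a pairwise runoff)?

A

Round 1 first-place votes: A 15, B 7, C 7, D 14, E 0. A and D advance.
Runoff: A is ranked above D on 29 ballots, D above A on 14.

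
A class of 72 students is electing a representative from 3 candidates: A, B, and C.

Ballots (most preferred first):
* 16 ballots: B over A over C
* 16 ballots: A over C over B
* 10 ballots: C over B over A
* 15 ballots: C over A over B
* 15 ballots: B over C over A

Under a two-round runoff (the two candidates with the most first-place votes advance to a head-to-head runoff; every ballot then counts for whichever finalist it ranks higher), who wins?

C

Round 1 first-place votes: A 16, B 31, C 25. B and C advance.
Runoff: B is ranked above C on 31 ballots, C above B on 41.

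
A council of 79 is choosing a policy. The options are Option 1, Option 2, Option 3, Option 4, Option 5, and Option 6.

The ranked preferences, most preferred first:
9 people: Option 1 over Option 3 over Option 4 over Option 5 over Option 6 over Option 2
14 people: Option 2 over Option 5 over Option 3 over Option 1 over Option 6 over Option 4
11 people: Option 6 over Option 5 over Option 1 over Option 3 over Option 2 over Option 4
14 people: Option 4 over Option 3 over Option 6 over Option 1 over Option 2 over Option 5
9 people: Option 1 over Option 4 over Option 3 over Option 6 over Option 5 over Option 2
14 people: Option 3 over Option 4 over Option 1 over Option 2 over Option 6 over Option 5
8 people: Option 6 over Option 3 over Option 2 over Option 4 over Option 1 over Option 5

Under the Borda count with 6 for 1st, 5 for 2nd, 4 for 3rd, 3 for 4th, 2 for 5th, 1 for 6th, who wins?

Option 3

Option 1: 9×6 + 14×3 + 11×4 + 14×3 + 9×6 + 14×4 + 8×2 = 308
Option 2: 9×1 + 14×6 + 11×2 + 14×2 + 9×1 + 14×3 + 8×4 = 226
Option 3: 9×5 + 14×4 + 11×3 + 14×5 + 9×4 + 14×6 + 8×5 = 364
Option 4: 9×4 + 14×1 + 11×1 + 14×6 + 9×5 + 14×5 + 8×3 = 284
Option 5: 9×3 + 14×5 + 11×5 + 14×1 + 9×2 + 14×1 + 8×1 = 206
Option 6: 9×2 + 14×2 + 11×6 + 14×4 + 9×3 + 14×2 + 8×6 = 271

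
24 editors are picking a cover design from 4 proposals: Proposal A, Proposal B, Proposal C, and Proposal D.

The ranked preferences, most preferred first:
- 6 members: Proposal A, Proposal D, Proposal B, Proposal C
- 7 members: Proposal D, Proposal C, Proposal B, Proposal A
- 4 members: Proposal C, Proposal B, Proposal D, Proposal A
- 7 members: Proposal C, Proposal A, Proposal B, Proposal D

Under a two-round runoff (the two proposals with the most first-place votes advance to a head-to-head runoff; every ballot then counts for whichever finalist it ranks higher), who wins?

Round 1 first-place votes: Proposal A 6, Proposal B 0, Proposal C 11, Proposal D 7. Proposal C and Proposal D advance.
Runoff: Proposal C is ranked above Proposal D on 11 ballots, Proposal D above Proposal C on 13.

Proposal D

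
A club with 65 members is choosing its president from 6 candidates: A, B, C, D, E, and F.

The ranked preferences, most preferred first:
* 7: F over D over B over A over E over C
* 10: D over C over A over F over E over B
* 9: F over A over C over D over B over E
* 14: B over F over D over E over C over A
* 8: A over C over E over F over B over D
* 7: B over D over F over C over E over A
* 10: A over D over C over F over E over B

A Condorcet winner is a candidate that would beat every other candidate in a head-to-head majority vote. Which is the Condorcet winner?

F vs A: 37–28
F vs B: 44–21
F vs C: 37–28
F vs D: 38–27
F vs E: 57–8
F beats every other candidate.

F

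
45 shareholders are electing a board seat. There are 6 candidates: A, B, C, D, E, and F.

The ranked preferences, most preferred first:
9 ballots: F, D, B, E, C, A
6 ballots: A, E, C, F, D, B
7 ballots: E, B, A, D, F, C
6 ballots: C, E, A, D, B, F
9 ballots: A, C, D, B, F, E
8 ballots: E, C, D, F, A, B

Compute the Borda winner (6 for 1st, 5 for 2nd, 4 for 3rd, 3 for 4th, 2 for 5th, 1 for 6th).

A: 9×1 + 6×6 + 7×4 + 6×4 + 9×6 + 8×2 = 167
B: 9×4 + 6×1 + 7×5 + 6×2 + 9×3 + 8×1 = 124
C: 9×2 + 6×4 + 7×1 + 6×6 + 9×5 + 8×5 = 170
D: 9×5 + 6×2 + 7×3 + 6×3 + 9×4 + 8×4 = 164
E: 9×3 + 6×5 + 7×6 + 6×5 + 9×1 + 8×6 = 186
F: 9×6 + 6×3 + 7×2 + 6×1 + 9×2 + 8×3 = 134

E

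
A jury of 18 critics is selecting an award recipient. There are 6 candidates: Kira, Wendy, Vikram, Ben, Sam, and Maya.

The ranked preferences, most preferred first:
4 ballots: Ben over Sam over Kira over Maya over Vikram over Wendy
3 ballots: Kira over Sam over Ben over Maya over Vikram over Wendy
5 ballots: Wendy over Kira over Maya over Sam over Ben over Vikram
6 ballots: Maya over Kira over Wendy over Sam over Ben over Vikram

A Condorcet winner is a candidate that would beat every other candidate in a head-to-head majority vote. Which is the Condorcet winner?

Kira

Kira vs Wendy: 13–5
Kira vs Vikram: 18–0
Kira vs Ben: 14–4
Kira vs Sam: 14–4
Kira vs Maya: 12–6
Kira beats every other candidate.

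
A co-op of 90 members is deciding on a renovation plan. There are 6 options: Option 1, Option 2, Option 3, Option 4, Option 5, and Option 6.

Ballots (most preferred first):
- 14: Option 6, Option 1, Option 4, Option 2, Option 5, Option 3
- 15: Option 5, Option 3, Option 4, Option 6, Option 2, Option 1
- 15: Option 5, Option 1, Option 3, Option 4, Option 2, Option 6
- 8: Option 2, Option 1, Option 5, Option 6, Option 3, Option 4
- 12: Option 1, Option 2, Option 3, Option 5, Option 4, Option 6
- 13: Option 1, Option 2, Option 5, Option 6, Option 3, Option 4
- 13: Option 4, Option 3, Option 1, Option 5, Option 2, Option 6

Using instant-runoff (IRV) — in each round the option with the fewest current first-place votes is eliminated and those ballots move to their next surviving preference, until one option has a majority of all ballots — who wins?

Option 1

Round 1: Option 1 25, Option 2 8, Option 3 0, Option 4 13, Option 5 30, Option 6 14. Option 3 eliminated.
Round 2: Option 1 25, Option 2 8, Option 4 13, Option 5 30, Option 6 14. Option 2 eliminated.
Round 3: Option 1 33, Option 4 13, Option 5 30, Option 6 14. Option 4 eliminated.
Round 4: Option 1 46, Option 5 30, Option 6 14. Option 1 has a majority (≥46).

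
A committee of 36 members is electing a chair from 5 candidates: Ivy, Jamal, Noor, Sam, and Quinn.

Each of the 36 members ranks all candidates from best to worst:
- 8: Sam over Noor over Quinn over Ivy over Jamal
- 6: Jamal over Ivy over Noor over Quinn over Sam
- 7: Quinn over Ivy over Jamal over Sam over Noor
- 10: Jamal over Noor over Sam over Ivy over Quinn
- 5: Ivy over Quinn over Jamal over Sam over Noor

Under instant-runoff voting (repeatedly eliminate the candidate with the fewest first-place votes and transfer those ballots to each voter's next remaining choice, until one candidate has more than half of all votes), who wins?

Round 1: Ivy 5, Jamal 16, Noor 0, Sam 8, Quinn 7. Noor eliminated.
Round 2: Ivy 5, Jamal 16, Sam 8, Quinn 7. Ivy eliminated.
Round 3: Jamal 16, Sam 8, Quinn 12. Sam eliminated.
Round 4: Jamal 16, Quinn 20. Quinn has a majority (≥19).

Quinn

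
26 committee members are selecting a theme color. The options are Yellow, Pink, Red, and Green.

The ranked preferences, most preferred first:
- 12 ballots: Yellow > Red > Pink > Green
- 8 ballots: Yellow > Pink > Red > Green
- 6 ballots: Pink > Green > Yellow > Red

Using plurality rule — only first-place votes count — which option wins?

Yellow

First-place votes: Yellow 20, Pink 6, Red 0, Green 0.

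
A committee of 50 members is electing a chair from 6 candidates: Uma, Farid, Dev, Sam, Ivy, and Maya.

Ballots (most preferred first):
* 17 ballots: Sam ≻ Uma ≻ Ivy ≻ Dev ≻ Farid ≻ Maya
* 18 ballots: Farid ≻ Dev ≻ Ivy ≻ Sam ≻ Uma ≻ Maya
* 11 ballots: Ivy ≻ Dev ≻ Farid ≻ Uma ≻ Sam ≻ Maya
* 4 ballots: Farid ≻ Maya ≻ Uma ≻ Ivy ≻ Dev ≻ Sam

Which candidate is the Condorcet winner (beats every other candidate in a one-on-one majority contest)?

Ivy vs Uma: 29–21
Ivy vs Farid: 28–22
Ivy vs Dev: 32–18
Ivy vs Sam: 33–17
Ivy vs Maya: 46–4
Ivy beats every other candidate.

Ivy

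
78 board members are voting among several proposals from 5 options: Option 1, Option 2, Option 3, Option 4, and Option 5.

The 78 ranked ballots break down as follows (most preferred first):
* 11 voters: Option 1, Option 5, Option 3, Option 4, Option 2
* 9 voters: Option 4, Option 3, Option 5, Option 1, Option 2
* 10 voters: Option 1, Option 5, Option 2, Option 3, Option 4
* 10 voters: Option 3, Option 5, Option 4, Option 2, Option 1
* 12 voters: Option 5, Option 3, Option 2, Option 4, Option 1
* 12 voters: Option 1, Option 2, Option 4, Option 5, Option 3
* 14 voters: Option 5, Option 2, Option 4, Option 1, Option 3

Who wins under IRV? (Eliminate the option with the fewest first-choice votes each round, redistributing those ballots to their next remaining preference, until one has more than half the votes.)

Round 1: Option 1 33, Option 2 0, Option 3 10, Option 4 9, Option 5 26. Option 2 eliminated.
Round 2: Option 1 33, Option 3 10, Option 4 9, Option 5 26. Option 4 eliminated.
Round 3: Option 1 33, Option 3 19, Option 5 26. Option 3 eliminated.
Round 4: Option 1 33, Option 5 45. Option 5 has a majority (≥40).

Option 5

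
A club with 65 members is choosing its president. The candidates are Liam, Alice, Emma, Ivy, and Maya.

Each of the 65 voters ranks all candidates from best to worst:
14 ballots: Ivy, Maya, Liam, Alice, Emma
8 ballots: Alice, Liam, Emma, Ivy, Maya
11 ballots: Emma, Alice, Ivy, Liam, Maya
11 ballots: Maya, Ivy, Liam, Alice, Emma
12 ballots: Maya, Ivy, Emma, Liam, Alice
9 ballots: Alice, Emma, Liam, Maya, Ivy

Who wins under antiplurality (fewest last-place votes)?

Last-place votes: Liam 0, Alice 12, Emma 25, Ivy 9, Maya 19.

Liam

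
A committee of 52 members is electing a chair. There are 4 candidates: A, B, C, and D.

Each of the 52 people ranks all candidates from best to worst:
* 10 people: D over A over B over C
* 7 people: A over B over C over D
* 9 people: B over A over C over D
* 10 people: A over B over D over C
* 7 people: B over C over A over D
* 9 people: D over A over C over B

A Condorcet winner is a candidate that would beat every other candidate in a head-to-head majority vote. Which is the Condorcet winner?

A vs B: 36–16
A vs C: 45–7
A vs D: 33–19
A beats every other candidate.

A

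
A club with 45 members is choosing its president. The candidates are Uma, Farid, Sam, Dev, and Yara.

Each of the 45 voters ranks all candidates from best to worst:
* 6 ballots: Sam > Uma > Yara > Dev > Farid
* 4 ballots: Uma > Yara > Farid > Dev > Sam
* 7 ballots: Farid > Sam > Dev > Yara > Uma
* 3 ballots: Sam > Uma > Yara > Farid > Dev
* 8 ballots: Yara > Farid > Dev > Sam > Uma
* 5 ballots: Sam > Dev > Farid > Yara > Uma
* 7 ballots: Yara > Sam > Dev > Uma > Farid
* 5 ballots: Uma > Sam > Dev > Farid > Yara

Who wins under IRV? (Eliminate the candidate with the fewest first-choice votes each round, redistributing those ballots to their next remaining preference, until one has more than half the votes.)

Sam

Round 1: Uma 9, Farid 7, Sam 14, Dev 0, Yara 15. Dev eliminated.
Round 2: Uma 9, Farid 7, Sam 14, Yara 15. Farid eliminated.
Round 3: Uma 9, Sam 21, Yara 15. Uma eliminated.
Round 4: Sam 26, Yara 19. Sam has a majority (≥23).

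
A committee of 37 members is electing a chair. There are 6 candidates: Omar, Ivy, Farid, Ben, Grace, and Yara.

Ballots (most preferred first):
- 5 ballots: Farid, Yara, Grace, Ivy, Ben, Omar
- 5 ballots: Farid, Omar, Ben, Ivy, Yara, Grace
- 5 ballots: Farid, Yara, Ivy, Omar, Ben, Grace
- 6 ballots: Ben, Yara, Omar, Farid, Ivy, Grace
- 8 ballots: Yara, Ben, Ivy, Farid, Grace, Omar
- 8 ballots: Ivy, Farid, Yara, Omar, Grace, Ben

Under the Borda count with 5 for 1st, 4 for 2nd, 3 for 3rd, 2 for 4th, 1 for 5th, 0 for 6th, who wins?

Farid

Omar: 5×0 + 5×4 + 5×2 + 6×3 + 8×0 + 8×2 = 64
Ivy: 5×2 + 5×2 + 5×3 + 6×1 + 8×3 + 8×5 = 105
Farid: 5×5 + 5×5 + 5×5 + 6×2 + 8×2 + 8×4 = 135
Ben: 5×1 + 5×3 + 5×1 + 6×5 + 8×4 + 8×0 = 87
Grace: 5×3 + 5×0 + 5×0 + 6×0 + 8×1 + 8×1 = 31
Yara: 5×4 + 5×1 + 5×4 + 6×4 + 8×5 + 8×3 = 133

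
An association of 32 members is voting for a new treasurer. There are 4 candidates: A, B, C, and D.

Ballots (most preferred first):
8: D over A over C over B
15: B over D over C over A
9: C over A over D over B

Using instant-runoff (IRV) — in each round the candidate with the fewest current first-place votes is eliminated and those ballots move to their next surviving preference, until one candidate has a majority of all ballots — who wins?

Round 1: A 0, B 15, C 9, D 8. A eliminated.
Round 2: B 15, C 9, D 8. D eliminated.
Round 3: B 15, C 17. C has a majority (≥17).

C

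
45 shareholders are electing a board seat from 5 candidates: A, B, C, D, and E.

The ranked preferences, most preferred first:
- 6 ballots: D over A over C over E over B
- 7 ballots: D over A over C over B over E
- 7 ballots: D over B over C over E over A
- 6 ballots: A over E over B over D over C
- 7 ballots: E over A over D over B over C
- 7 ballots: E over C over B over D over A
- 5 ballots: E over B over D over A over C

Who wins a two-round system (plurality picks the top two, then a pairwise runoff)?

Round 1 first-place votes: A 6, B 0, C 0, D 20, E 19. D and E advance.
Runoff: D is ranked above E on 20 ballots, E above D on 25.

E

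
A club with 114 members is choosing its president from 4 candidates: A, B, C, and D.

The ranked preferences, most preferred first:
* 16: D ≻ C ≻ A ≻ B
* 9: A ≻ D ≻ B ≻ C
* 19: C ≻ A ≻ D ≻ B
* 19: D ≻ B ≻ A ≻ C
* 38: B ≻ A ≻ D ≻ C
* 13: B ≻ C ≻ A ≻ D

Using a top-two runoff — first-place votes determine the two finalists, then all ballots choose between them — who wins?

Round 1 first-place votes: A 9, B 51, C 19, D 35. B and D advance.
Runoff: B is ranked above D on 51 ballots, D above B on 63.

D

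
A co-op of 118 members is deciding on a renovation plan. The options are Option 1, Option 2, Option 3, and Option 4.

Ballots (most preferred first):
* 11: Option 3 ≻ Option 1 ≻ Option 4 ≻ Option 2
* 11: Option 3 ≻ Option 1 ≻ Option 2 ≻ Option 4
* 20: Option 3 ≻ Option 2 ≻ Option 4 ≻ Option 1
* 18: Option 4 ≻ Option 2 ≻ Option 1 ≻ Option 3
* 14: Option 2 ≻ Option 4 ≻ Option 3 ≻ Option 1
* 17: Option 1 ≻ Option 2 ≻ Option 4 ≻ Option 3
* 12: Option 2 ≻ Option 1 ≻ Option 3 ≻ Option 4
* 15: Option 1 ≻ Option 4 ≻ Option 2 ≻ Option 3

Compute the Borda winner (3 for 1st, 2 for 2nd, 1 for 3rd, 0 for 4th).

Option 2

Option 1: 11×2 + 11×2 + 20×0 + 18×1 + 14×0 + 17×3 + 12×2 + 15×3 = 182
Option 2: 11×0 + 11×1 + 20×2 + 18×2 + 14×3 + 17×2 + 12×3 + 15×1 = 214
Option 3: 11×3 + 11×3 + 20×3 + 18×0 + 14×1 + 17×0 + 12×1 + 15×0 = 152
Option 4: 11×1 + 11×0 + 20×1 + 18×3 + 14×2 + 17×1 + 12×0 + 15×2 = 160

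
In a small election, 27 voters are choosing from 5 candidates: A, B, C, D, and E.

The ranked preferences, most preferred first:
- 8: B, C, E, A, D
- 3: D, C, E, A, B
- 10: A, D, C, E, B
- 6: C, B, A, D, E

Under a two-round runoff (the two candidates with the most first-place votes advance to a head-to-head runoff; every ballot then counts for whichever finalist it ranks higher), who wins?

B

Round 1 first-place votes: A 10, B 8, C 6, D 3, E 0. A and B advance.
Runoff: A is ranked above B on 13 ballots, B above A on 14.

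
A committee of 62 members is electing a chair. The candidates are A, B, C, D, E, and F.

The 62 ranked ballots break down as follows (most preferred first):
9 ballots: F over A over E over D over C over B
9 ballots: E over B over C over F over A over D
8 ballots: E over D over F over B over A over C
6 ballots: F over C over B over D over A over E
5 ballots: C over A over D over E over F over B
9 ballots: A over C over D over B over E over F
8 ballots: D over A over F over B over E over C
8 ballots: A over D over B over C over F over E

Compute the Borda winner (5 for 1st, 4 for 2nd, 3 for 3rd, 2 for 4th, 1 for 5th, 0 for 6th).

A

A: 9×4 + 9×1 + 8×1 + 6×1 + 5×4 + 9×5 + 8×4 + 8×5 = 196
B: 9×0 + 9×4 + 8×2 + 6×3 + 5×0 + 9×2 + 8×2 + 8×3 = 128
C: 9×1 + 9×3 + 8×0 + 6×4 + 5×5 + 9×4 + 8×0 + 8×2 = 137
D: 9×2 + 9×0 + 8×4 + 6×2 + 5×3 + 9×3 + 8×5 + 8×4 = 176
E: 9×3 + 9×5 + 8×5 + 6×0 + 5×2 + 9×1 + 8×1 + 8×0 = 139
F: 9×5 + 9×2 + 8×3 + 6×5 + 5×1 + 9×0 + 8×3 + 8×1 = 154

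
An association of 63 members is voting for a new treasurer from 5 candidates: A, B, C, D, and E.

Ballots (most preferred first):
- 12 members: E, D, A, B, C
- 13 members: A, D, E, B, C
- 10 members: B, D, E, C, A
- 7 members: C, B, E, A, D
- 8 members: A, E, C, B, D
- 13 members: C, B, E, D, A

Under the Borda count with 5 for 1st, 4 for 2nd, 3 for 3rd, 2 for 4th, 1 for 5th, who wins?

E

A: 12×3 + 13×5 + 10×1 + 7×2 + 8×5 + 13×1 = 178
B: 12×2 + 13×2 + 10×5 + 7×4 + 8×2 + 13×4 = 196
C: 12×1 + 13×1 + 10×2 + 7×5 + 8×3 + 13×5 = 169
D: 12×4 + 13×4 + 10×4 + 7×1 + 8×1 + 13×2 = 181
E: 12×5 + 13×3 + 10×3 + 7×3 + 8×4 + 13×3 = 221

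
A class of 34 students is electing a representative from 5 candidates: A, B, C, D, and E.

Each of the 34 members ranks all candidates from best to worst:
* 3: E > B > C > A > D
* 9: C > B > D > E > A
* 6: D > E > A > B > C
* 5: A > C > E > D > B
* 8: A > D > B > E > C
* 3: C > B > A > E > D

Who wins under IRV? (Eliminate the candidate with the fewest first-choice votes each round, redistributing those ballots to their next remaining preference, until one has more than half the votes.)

A

Round 1: A 13, B 0, C 12, D 6, E 3. B eliminated.
Round 2: A 13, C 12, D 6, E 3. E eliminated.
Round 3: A 13, C 15, D 6. D eliminated.
Round 4: A 19, C 15. A has a majority (≥18).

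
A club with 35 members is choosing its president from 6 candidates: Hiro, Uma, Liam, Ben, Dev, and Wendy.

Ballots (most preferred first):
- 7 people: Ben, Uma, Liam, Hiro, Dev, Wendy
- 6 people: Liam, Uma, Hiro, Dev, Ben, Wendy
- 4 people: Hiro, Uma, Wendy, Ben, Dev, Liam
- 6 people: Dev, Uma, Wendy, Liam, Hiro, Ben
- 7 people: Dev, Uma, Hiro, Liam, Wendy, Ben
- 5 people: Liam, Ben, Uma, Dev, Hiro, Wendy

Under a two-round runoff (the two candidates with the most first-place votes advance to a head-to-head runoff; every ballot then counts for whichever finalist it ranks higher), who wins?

Liam

Round 1 first-place votes: Hiro 4, Uma 0, Liam 11, Ben 7, Dev 13, Wendy 0. Dev and Liam advance.
Runoff: Dev is ranked above Liam on 17 ballots, Liam above Dev on 18.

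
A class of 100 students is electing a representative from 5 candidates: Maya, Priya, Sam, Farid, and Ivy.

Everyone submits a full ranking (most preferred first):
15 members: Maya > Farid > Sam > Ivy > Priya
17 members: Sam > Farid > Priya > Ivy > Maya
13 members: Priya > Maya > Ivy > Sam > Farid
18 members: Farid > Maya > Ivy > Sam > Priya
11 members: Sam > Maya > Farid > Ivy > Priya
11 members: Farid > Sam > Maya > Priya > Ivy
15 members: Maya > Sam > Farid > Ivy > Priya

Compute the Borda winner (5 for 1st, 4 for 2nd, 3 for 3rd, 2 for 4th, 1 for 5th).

Maya

Maya: 15×5 + 17×1 + 13×4 + 18×4 + 11×4 + 11×3 + 15×5 = 368
Priya: 15×1 + 17×3 + 13×5 + 18×1 + 11×1 + 11×2 + 15×1 = 197
Sam: 15×3 + 17×5 + 13×2 + 18×2 + 11×5 + 11×4 + 15×4 = 351
Farid: 15×4 + 17×4 + 13×1 + 18×5 + 11×3 + 11×5 + 15×3 = 364
Ivy: 15×2 + 17×2 + 13×3 + 18×3 + 11×2 + 11×1 + 15×2 = 220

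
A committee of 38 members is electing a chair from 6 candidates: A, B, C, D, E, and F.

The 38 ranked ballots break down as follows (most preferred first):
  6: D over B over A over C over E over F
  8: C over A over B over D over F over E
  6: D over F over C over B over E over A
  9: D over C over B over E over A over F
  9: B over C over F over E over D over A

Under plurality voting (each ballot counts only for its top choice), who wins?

D

First-place votes: A 0, B 9, C 8, D 21, E 0, F 0.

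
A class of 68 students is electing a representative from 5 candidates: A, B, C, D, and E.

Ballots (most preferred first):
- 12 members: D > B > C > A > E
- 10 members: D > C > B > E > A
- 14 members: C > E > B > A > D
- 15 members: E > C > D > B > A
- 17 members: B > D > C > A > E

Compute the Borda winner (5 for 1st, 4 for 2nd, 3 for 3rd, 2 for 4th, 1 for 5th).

C

A: 12×2 + 10×1 + 14×2 + 15×1 + 17×2 = 111
B: 12×4 + 10×3 + 14×3 + 15×2 + 17×5 = 235
C: 12×3 + 10×4 + 14×5 + 15×4 + 17×3 = 257
D: 12×5 + 10×5 + 14×1 + 15×3 + 17×4 = 237
E: 12×1 + 10×2 + 14×4 + 15×5 + 17×1 = 180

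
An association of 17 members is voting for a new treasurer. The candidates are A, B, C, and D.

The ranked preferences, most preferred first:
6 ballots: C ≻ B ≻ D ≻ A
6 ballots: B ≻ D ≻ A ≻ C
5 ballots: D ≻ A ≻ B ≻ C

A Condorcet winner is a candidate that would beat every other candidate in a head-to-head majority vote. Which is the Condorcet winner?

B vs A: 12–5
B vs C: 11–6
B vs D: 12–5
B beats every other candidate.

B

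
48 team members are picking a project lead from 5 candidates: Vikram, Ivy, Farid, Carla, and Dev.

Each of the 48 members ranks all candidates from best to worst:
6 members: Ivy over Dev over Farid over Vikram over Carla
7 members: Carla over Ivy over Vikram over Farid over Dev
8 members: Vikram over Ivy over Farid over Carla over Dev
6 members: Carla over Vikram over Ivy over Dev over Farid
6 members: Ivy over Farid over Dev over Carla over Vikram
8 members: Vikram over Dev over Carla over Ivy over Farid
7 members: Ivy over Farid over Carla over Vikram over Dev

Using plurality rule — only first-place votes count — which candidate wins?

Ivy

First-place votes: Vikram 16, Ivy 19, Farid 0, Carla 13, Dev 0.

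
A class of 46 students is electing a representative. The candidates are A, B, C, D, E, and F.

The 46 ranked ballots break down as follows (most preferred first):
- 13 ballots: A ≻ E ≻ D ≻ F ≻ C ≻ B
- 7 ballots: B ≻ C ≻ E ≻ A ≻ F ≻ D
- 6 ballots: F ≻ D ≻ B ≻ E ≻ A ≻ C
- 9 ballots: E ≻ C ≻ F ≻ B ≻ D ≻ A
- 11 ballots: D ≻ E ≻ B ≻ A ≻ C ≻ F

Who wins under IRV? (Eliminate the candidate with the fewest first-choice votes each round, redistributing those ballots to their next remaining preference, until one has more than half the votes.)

Round 1: A 13, B 7, C 0, D 11, E 9, F 6. C eliminated.
Round 2: A 13, B 7, D 11, E 9, F 6. F eliminated.
Round 3: A 13, B 7, D 17, E 9. B eliminated.
Round 4: A 13, D 17, E 16. A eliminated.
Round 5: D 17, E 29. E has a majority (≥24).

E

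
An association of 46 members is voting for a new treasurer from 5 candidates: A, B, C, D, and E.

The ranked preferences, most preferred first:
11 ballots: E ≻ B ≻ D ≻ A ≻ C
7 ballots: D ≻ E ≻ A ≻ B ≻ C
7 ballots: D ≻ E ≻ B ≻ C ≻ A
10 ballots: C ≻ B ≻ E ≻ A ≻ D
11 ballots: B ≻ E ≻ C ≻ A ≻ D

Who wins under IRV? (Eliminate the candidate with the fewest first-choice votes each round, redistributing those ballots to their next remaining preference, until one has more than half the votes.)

B

Round 1: A 0, B 11, C 10, D 14, E 11. A eliminated.
Round 2: B 11, C 10, D 14, E 11. C eliminated.
Round 3: B 21, D 14, E 11. E eliminated.
Round 4: B 32, D 14. B has a majority (≥24).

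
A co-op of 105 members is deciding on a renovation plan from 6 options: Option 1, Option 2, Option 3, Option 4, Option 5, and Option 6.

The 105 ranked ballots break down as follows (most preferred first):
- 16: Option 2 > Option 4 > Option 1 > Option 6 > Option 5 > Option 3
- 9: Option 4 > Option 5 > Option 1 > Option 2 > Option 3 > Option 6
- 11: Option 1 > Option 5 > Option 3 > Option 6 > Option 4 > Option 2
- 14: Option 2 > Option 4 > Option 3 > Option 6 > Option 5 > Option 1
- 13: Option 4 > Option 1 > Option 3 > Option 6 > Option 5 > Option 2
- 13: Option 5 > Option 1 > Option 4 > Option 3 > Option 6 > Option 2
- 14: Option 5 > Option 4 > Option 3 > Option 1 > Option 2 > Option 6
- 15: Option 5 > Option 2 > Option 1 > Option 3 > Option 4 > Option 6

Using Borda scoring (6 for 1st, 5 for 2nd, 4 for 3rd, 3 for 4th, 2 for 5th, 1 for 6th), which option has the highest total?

Option 1: 16×4 + 9×4 + 11×6 + 14×1 + 13×5 + 13×5 + 14×3 + 15×4 = 412
Option 2: 16×6 + 9×3 + 11×1 + 14×6 + 13×1 + 13×1 + 14×2 + 15×5 = 347
Option 3: 16×1 + 9×2 + 11×4 + 14×4 + 13×4 + 13×3 + 14×4 + 15×3 = 326
Option 4: 16×5 + 9×6 + 11×2 + 14×5 + 13×6 + 13×4 + 14×5 + 15×2 = 456
Option 5: 16×2 + 9×5 + 11×5 + 14×2 + 13×2 + 13×6 + 14×6 + 15×6 = 438
Option 6: 16×3 + 9×1 + 11×3 + 14×3 + 13×3 + 13×2 + 14×1 + 15×1 = 226

Option 4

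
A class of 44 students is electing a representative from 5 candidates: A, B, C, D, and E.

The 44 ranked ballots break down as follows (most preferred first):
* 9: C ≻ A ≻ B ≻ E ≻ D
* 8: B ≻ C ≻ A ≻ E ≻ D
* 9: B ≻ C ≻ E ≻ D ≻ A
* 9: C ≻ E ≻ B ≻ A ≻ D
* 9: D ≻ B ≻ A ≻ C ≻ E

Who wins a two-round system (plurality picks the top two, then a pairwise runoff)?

B

Round 1 first-place votes: A 0, B 17, C 18, D 9, E 0. C and B advance.
Runoff: C is ranked above B on 18 ballots, B above C on 26.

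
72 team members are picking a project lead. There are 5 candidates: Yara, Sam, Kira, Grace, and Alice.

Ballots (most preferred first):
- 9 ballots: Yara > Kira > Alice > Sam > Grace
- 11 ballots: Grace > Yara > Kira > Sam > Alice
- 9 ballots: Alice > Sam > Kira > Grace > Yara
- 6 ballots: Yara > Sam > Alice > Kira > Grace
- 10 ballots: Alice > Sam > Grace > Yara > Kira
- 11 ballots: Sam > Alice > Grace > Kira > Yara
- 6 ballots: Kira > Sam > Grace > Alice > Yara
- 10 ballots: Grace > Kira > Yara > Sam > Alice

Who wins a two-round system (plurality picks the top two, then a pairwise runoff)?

Alice

Round 1 first-place votes: Yara 15, Sam 11, Kira 6, Grace 21, Alice 19. Grace and Alice advance.
Runoff: Grace is ranked above Alice on 27 ballots, Alice above Grace on 45.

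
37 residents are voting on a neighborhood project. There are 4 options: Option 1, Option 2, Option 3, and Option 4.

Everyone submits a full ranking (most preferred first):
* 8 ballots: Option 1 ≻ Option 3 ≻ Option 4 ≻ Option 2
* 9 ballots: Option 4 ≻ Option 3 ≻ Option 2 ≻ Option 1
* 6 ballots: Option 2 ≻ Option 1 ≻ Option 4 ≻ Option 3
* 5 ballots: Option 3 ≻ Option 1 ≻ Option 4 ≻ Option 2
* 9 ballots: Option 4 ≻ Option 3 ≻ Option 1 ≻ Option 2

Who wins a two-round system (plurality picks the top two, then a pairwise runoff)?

Option 1

Round 1 first-place votes: Option 1 8, Option 2 6, Option 3 5, Option 4 18. Option 4 and Option 1 advance.
Runoff: Option 4 is ranked above Option 1 on 18 ballots, Option 1 above Option 4 on 19.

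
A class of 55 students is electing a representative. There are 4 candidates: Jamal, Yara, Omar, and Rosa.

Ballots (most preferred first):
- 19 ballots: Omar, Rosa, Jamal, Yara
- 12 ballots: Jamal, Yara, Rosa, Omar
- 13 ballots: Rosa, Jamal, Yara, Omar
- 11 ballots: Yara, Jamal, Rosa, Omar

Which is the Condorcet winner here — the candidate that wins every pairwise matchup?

Rosa vs Jamal: 32–23
Rosa vs Yara: 32–23
Rosa vs Omar: 36–19
Rosa beats every other candidate.

Rosa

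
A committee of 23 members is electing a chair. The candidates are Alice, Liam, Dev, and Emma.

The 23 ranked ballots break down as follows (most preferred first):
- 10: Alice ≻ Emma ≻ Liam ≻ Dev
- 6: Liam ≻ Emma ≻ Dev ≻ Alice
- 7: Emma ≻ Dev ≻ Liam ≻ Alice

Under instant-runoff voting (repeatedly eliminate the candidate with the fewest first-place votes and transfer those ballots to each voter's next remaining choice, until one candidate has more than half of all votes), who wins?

Round 1: Alice 10, Liam 6, Dev 0, Emma 7. Dev eliminated.
Round 2: Alice 10, Liam 6, Emma 7. Liam eliminated.
Round 3: Alice 10, Emma 13. Emma has a majority (≥12).

Emma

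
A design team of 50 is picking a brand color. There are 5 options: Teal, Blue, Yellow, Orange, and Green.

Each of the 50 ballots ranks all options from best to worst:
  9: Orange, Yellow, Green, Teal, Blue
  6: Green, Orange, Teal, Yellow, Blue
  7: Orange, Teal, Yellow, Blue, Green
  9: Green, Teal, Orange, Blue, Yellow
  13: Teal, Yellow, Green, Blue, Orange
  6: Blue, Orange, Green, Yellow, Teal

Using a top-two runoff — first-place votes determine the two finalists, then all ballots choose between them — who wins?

Round 1 first-place votes: Teal 13, Blue 6, Yellow 0, Orange 16, Green 15. Orange and Green advance.
Runoff: Orange is ranked above Green on 22 ballots, Green above Orange on 28.

Green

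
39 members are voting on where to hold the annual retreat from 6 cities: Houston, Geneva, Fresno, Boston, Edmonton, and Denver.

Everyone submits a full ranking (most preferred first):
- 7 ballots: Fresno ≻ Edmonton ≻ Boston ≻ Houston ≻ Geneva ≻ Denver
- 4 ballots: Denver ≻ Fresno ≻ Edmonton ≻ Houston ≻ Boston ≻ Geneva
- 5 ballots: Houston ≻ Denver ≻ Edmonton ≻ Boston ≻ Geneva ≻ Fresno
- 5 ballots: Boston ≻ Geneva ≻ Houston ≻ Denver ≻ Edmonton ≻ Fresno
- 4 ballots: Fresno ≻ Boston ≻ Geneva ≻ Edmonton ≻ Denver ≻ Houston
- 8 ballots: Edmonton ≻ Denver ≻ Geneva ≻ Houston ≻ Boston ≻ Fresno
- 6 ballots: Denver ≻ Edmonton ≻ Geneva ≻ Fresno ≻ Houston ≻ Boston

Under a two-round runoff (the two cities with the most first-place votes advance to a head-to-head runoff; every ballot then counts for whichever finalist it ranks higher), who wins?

Denver

Round 1 first-place votes: Houston 5, Geneva 0, Fresno 11, Boston 5, Edmonton 8, Denver 10. Fresno and Denver advance.
Runoff: Fresno is ranked above Denver on 11 ballots, Denver above Fresno on 28.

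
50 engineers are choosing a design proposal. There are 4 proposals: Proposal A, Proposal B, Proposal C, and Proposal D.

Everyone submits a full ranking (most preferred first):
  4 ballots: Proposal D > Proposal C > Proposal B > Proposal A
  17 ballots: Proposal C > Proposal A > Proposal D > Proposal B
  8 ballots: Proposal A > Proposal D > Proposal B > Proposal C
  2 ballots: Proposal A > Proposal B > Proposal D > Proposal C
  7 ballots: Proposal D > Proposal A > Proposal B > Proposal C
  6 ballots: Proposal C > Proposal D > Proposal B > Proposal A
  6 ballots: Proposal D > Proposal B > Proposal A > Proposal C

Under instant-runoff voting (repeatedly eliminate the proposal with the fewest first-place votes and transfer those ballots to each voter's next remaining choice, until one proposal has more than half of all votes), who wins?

Proposal D

Round 1: Proposal A 10, Proposal B 0, Proposal C 23, Proposal D 17. Proposal B eliminated.
Round 2: Proposal A 10, Proposal C 23, Proposal D 17. Proposal A eliminated.
Round 3: Proposal C 23, Proposal D 27. Proposal D has a majority (≥26).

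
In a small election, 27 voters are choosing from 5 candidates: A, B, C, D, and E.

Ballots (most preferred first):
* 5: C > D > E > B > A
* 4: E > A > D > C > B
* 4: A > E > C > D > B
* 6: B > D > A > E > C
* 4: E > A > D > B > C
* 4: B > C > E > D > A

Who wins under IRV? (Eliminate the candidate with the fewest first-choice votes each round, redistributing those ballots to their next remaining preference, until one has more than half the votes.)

Round 1: A 4, B 10, C 5, D 0, E 8. D eliminated.
Round 2: A 4, B 10, C 5, E 8. A eliminated.
Round 3: B 10, C 5, E 12. C eliminated.
Round 4: B 10, E 17. E has a majority (≥14).

E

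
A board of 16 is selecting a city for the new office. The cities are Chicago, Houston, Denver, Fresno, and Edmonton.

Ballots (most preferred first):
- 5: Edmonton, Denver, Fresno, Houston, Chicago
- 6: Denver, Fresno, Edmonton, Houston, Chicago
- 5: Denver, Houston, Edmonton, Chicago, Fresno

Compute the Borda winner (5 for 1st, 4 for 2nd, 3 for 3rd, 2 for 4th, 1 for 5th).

Denver

Chicago: 5×1 + 6×1 + 5×2 = 21
Houston: 5×2 + 6×2 + 5×4 = 42
Denver: 5×4 + 6×5 + 5×5 = 75
Fresno: 5×3 + 6×4 + 5×1 = 44
Edmonton: 5×5 + 6×3 + 5×3 = 58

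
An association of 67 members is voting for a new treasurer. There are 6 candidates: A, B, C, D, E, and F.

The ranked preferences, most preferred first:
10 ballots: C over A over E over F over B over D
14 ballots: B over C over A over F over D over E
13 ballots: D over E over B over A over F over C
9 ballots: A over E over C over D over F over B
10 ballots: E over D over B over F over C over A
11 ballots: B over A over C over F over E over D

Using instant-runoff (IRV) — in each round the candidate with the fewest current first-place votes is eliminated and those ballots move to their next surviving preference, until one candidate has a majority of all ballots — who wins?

E

Round 1: A 9, B 25, C 10, D 13, E 10, F 0. F eliminated.
Round 2: A 9, B 25, C 10, D 13, E 10. A eliminated.
Round 3: B 25, C 10, D 13, E 19. C eliminated.
Round 4: B 25, D 13, E 29. D eliminated.
Round 5: B 25, E 42. E has a majority (≥34).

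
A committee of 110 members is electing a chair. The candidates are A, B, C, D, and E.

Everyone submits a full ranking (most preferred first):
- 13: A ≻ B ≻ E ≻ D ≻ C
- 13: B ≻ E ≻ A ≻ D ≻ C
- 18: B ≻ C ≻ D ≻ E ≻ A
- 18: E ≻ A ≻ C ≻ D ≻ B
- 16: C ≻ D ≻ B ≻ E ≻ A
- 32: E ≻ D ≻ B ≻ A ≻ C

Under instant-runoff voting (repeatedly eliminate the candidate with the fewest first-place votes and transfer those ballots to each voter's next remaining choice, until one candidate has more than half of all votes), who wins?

Round 1: A 13, B 31, C 16, D 0, E 50. D eliminated.
Round 2: A 13, B 31, C 16, E 50. A eliminated.
Round 3: B 44, C 16, E 50. C eliminated.
Round 4: B 60, E 50. B has a majority (≥56).

B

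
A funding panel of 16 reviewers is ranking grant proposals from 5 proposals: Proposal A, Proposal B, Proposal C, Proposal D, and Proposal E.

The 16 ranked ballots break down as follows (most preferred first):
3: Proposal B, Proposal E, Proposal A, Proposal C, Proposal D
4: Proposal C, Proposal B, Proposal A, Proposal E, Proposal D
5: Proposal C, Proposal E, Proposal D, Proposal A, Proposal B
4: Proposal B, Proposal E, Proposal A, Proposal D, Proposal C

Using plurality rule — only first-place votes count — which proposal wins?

Proposal C

First-place votes: Proposal A 0, Proposal B 7, Proposal C 9, Proposal D 0, Proposal E 0.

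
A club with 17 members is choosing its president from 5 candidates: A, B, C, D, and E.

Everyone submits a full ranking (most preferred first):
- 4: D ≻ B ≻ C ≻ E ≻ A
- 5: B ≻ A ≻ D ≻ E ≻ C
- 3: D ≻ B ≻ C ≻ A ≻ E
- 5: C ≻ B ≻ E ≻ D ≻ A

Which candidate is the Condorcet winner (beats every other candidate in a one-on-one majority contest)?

B vs A: 17–0
B vs C: 12–5
B vs D: 10–7
B vs E: 17–0
B beats every other candidate.

B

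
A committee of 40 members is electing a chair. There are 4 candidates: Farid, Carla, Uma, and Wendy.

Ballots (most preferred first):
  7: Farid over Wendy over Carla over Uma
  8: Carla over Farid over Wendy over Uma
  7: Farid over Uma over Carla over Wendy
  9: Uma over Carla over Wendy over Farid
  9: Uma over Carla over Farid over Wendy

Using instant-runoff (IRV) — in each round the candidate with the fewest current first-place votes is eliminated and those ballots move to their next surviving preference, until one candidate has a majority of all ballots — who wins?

Round 1: Farid 14, Carla 8, Uma 18, Wendy 0. Wendy eliminated.
Round 2: Farid 14, Carla 8, Uma 18. Carla eliminated.
Round 3: Farid 22, Uma 18. Farid has a majority (≥21).

Farid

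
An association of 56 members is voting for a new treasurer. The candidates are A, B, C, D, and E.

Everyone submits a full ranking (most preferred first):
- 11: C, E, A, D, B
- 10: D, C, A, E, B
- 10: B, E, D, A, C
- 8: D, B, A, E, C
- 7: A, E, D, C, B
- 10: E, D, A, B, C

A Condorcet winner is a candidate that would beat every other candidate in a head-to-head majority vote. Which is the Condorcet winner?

E vs A: 31–25
E vs B: 38–18
E vs C: 35–21
E vs D: 38–18
E beats every other candidate.

E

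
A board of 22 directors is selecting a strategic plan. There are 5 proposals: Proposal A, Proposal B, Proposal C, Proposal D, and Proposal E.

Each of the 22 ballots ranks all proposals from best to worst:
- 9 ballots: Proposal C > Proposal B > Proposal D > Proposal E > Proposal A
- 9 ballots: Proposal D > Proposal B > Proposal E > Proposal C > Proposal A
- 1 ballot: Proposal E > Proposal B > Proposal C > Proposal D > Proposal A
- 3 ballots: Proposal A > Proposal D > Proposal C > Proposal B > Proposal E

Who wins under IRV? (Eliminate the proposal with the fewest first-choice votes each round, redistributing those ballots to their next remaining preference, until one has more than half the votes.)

Proposal D

Round 1: Proposal A 3, Proposal B 0, Proposal C 9, Proposal D 9, Proposal E 1. Proposal B eliminated.
Round 2: Proposal A 3, Proposal C 9, Proposal D 9, Proposal E 1. Proposal E eliminated.
Round 3: Proposal A 3, Proposal C 10, Proposal D 9. Proposal A eliminated.
Round 4: Proposal C 10, Proposal D 12. Proposal D has a majority (≥12).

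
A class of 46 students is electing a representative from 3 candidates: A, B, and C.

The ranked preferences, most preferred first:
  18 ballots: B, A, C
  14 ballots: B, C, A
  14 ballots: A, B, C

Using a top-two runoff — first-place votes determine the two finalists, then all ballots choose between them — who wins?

Round 1 first-place votes: A 14, B 32, C 0. B and A advance.
Runoff: B is ranked above A on 32 ballots, A above B on 14.

B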